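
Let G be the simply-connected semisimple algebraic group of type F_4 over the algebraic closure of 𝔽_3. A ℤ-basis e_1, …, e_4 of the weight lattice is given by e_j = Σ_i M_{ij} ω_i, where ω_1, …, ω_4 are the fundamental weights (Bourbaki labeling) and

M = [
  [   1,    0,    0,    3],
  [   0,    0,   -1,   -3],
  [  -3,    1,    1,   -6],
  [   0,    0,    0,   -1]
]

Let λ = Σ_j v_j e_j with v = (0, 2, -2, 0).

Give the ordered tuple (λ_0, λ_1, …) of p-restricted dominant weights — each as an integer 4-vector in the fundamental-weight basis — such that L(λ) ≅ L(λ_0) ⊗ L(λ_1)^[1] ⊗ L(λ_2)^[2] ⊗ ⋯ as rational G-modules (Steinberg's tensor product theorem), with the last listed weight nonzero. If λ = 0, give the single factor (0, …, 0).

((0, 2, 0, 0),)

Change of basis e → ω: c = M·v where v = (0, 2, -2, 0):
  c_1 = (1)·(0) + (0)·(2) + (0)·(-2) + (3)·(0) = 0
  c_2 = (0)·(0) + (0)·(2) + (-1)·(-2) + (-3)·(0) = 2
  c_3 = (-3)·(0) + (1)·(2) + (1)·(-2) + (-6)·(0) = 0
  c_4 = (0)·(0) + (0)·(2) + (0)·(-2) + (-1)·(0) = 0
p = 3; digits c_i = Σ_j d_{ij}·3^j, 0 ≤ d_{ij} < 3:
  c_1 = 0
  c_2 = 2 = 2·3^0
  c_3 = 0
  c_4 = 0
Factor λ_0 = (0, 2, 0, 0)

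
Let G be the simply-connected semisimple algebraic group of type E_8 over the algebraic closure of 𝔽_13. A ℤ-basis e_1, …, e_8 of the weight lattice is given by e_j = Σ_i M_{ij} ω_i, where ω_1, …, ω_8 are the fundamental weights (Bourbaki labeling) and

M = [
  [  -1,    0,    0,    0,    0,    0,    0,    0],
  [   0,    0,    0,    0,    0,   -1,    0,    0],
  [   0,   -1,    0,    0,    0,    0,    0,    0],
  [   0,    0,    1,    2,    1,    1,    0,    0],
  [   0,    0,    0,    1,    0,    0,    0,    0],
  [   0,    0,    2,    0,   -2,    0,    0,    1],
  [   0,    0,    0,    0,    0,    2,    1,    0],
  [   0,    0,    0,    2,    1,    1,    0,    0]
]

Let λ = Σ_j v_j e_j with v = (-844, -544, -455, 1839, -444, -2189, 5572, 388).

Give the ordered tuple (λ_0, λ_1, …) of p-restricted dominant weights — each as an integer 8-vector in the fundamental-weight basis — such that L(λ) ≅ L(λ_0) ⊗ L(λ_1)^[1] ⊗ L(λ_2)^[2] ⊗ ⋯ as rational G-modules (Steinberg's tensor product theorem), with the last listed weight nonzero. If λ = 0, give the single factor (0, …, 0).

Change of basis e → ω: c = M·v where v = (-844, -544, -455, 1839, -444, -2189, 5572, 388):
  c_1 = (-1)·(-844) + (0)·(-544) + (0)·(-455) + 0·1839 + (0)·(-444) + (0)·(-2189) + 0·5572 + 0·388 = 844
  c_2 = (0)·(-844) + (0)·(-544) + (0)·(-455) + 0·1839 + (0)·(-444) + (-1)·(-2189) + 0·5572 + 0·388 = 2189
  c_3 = (0)·(-844) + (-1)·(-544) + (0)·(-455) + 0·1839 + (0)·(-444) + (0)·(-2189) + 0·5572 + 0·388 = 544
  c_4 = (0)·(-844) + (0)·(-544) + (1)·(-455) + 2·1839 + (1)·(-444) + (1)·(-2189) + 0·5572 + 0·388 = 590
  c_5 = (0)·(-844) + (0)·(-544) + (0)·(-455) + 1·1839 + (0)·(-444) + (0)·(-2189) + 0·5572 + 0·388 = 1839
  c_6 = (0)·(-844) + (0)·(-544) + (2)·(-455) + 0·1839 + (-2)·(-444) + (0)·(-2189) + 0·5572 + 1·388 = 366
  c_7 = (0)·(-844) + (0)·(-544) + (0)·(-455) + 0·1839 + (0)·(-444) + (2)·(-2189) + 1·5572 + 0·388 = 1194
  c_8 = (0)·(-844) + (0)·(-544) + (0)·(-455) + 2·1839 + (1)·(-444) + (1)·(-2189) + 0·5572 + 0·388 = 1045
Base-13 expansion of each c_i:
  c_1 = 844 = 12·13^0 + 12·13^1 + 4·13^2
  c_2 = 2189 = 5·13^0 + 12·13^1 + 12·13^2
  c_3 = 544 = 11·13^0 + 2·13^1 + 3·13^2
  c_4 = 590 = 5·13^0 + 6·13^1 + 3·13^2
  c_5 = 1839 = 6·13^0 + 11·13^1 + 10·13^2
  c_6 = 366 = 2·13^0 + 2·13^1 + 2·13^2
  c_7 = 1194 = 11·13^0 + 0·13^1 + 7·13^2
  c_8 = 1045 = 5·13^0 + 2·13^1 + 6·13^2
p-restricted factor λ_0 = (12, 5, 11, 5, 6, 2, 11, 5)
p-restricted factor λ_1 = (12, 12, 2, 6, 11, 2, 0, 2)
p-restricted factor λ_2 = (4, 12, 3, 3, 10, 2, 7, 6)

((12, 5, 11, 5, 6, 2, 11, 5), (12, 12, 2, 6, 11, 2, 0, 2), (4, 12, 3, 3, 10, 2, 7, 6))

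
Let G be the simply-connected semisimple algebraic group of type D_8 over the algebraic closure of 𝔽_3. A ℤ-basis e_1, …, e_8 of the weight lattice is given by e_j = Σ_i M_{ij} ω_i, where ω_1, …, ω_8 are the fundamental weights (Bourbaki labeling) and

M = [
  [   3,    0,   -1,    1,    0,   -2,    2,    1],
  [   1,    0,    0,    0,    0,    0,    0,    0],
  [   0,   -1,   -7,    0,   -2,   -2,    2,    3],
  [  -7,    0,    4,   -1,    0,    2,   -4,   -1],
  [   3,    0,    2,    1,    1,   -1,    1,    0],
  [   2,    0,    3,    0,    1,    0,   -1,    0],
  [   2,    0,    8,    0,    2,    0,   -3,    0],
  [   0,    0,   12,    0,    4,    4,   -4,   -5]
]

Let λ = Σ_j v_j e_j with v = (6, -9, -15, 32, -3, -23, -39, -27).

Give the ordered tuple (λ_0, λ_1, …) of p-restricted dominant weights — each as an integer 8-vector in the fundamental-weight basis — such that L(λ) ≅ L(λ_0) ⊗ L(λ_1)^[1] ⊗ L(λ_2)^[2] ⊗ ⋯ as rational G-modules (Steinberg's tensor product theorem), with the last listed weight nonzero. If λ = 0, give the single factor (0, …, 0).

In the fundamental-weight basis, λ has coordinates c = M·v (v = (6, -9, -15, 32, -3, -23, -39, -27)):
  c_1 = 3*6 + 0*-9 + -1*-15 + 1*32 + 0*-3 + -2*-23 + 2*-39 + 1*-27 = 6
  c_2 = 1*6 + 0*-9 + 0*-15 + 0*32 + 0*-3 + 0*-23 + 0*-39 + 0*-27 = 6
  c_3 = 0*6 + -1*-9 + -7*-15 + 0*32 + -2*-3 + -2*-23 + 2*-39 + 3*-27 = 7
  c_4 = -7*6 + 0*-9 + 4*-15 + -1*32 + 0*-3 + 2*-23 + -4*-39 + -1*-27 = 3
  c_5 = 3*6 + 0*-9 + 2*-15 + 1*32 + 1*-3 + -1*-23 + 1*-39 + 0*-27 = 1
  c_6 = 2*6 + 0*-9 + 3*-15 + 0*32 + 1*-3 + 0*-23 + -1*-39 + 0*-27 = 3
  c_7 = 2*6 + 0*-9 + 8*-15 + 0*32 + 2*-3 + 0*-23 + -3*-39 + 0*-27 = 3
  c_8 = 0*6 + 0*-9 + 12*-15 + 0*32 + 4*-3 + 4*-23 + -4*-39 + -5*-27 = 7
p = 3; digits c_i = Σ_j d_{ij}·3^j, 0 ≤ d_{ij} < 3:
  c_1 = 6 = 0·3^0 + 2·3^1
  c_2 = 6 = 0·3^0 + 2·3^1
  c_3 = 7 = 1·3^0 + 2·3^1
  c_4 = 3 = 0·3^0 + 1·3^1
  c_5 = 1 = 1·3^0
  c_6 = 3 = 0·3^0 + 1·3^1
  c_7 = 3 = 0·3^0 + 1·3^1
  c_8 = 7 = 1·3^0 + 2·3^1
λ_0 = (0, 0, 1, 0, 1, 0, 0, 1)
λ_1 = (2, 2, 2, 1, 0, 1, 1, 2)

((0, 0, 1, 0, 1, 0, 0, 1), (2, 2, 2, 1, 0, 1, 1, 2))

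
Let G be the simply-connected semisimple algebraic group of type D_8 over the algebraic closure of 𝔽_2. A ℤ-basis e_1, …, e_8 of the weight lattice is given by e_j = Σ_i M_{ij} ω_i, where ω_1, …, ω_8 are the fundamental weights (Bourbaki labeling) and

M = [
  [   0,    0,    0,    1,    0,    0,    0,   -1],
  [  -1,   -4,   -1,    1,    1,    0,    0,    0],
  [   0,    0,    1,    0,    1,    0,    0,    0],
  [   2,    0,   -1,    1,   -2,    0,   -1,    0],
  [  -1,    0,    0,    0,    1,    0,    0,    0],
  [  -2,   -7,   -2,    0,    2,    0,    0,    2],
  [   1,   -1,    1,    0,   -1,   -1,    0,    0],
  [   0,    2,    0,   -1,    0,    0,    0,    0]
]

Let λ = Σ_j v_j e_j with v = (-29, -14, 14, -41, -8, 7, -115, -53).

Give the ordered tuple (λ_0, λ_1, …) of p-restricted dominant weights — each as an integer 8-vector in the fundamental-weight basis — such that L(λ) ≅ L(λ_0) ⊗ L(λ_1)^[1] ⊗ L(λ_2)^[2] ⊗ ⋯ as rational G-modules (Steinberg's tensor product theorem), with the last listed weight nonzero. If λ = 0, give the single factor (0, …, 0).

((0, 0, 0, 0, 1, 0, 0, 1), (0, 1, 1, 1, 0, 1, 0, 0), (1, 1, 1, 0, 1, 1, 0, 1), (1, 0, 0, 0, 0, 0, 0, 1), (0, 1, 0, 1, 1, 0, 0, 0))

Converting to the ω-basis (c_i = row i of M dotted with v = (-29, -14, 14, -41, -8, 7, -115, -53)):
  c_1 = 0*-29 + 0*-14 + 0*14 + 1*-41 + 0*-8 + 0*7 + 0*-115 + -1*-53 = 12
  c_2 = -1*-29 + -4*-14 + -1*14 + 1*-41 + 1*-8 + 0*7 + 0*-115 + 0*-53 = 22
  c_3 = 0*-29 + 0*-14 + 1*14 + 0*-41 + 1*-8 + 0*7 + 0*-115 + 0*-53 = 6
  c_4 = 2*-29 + 0*-14 + -1*14 + 1*-41 + -2*-8 + 0*7 + -1*-115 + 0*-53 = 18
  c_5 = -1*-29 + 0*-14 + 0*14 + 0*-41 + 1*-8 + 0*7 + 0*-115 + 0*-53 = 21
  c_6 = -2*-29 + -7*-14 + -2*14 + 0*-41 + 2*-8 + 0*7 + 0*-115 + 2*-53 = 6
  c_7 = 1*-29 + -1*-14 + 1*14 + 0*-41 + -1*-8 + -1*7 + 0*-115 + 0*-53 = 0
  c_8 = 0*-29 + 2*-14 + 0*14 + -1*-41 + 0*-8 + 0*7 + 0*-115 + 0*-53 = 13
Expand coordinatewise in base 2:
  c_1 = 12 = 0·2^0 + 0·2^1 + 1·2^2 + 1·2^3
  c_2 = 22 = 0·2^0 + 1·2^1 + 1·2^2 + 0·2^3 + 1·2^4
  c_3 = 6 = 0·2^0 + 1·2^1 + 1·2^2
  c_4 = 18 = 0·2^0 + 1·2^1 + 0·2^2 + 0·2^3 + 1·2^4
  c_5 = 21 = 1·2^0 + 0·2^1 + 1·2^2 + 0·2^3 + 1·2^4
  c_6 = 6 = 0·2^0 + 1·2^1 + 1·2^2
  c_7 = 0
  c_8 = 13 = 1·2^0 + 0·2^1 + 1·2^2 + 1·2^3
p-restricted factor λ_0 = (0, 0, 0, 0, 1, 0, 0, 1)
p-restricted factor λ_1 = (0, 1, 1, 1, 0, 1, 0, 0)
p-restricted factor λ_2 = (1, 1, 1, 0, 1, 1, 0, 1)
p-restricted factor λ_3 = (1, 0, 0, 0, 0, 0, 0, 1)
p-restricted factor λ_4 = (0, 1, 0, 1, 1, 0, 0, 0)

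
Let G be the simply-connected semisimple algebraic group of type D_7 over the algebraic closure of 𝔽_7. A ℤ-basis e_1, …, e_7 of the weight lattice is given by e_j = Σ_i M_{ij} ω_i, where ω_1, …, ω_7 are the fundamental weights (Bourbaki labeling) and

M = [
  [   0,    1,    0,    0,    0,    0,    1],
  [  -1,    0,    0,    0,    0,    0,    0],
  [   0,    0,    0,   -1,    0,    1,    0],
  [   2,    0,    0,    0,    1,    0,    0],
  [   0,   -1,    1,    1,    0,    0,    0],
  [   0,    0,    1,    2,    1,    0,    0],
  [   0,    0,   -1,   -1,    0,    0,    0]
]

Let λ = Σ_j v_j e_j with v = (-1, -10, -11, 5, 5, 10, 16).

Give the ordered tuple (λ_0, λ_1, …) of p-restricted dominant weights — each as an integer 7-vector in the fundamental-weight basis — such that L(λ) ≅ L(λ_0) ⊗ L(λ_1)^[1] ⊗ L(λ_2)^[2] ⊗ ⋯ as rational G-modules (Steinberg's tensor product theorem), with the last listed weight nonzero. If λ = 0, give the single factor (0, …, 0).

((6, 1, 5, 3, 4, 4, 6),)

Change of basis e → ω: c = M·v where v = (-1, -10, -11, 5, 5, 10, 16):
  c_1 = (0)·(-1) + (1)·(-10) + (0)·(-11) + 0·5 + 0·5 + 0·10 + 1·16 = 6
  c_2 = (-1)·(-1) + (0)·(-10) + (0)·(-11) + 0·5 + 0·5 + 0·10 + 0·16 = 1
  c_3 = (0)·(-1) + (0)·(-10) + (0)·(-11) + (-1)·(5) + 0·5 + 1·10 + 0·16 = 5
  c_4 = (2)·(-1) + (0)·(-10) + (0)·(-11) + 0·5 + 1·5 + 0·10 + 0·16 = 3
  c_5 = (0)·(-1) + (-1)·(-10) + (1)·(-11) + 1·5 + 0·5 + 0·10 + 0·16 = 4
  c_6 = (0)·(-1) + (0)·(-10) + (1)·(-11) + 2·5 + 1·5 + 0·10 + 0·16 = 4
  c_7 = (0)·(-1) + (0)·(-10) + (-1)·(-11) + (-1)·(5) + 0·5 + 0·10 + 0·16 = 6
p = 7; digits c_i = Σ_j d_{ij}·7^j, 0 ≤ d_{ij} < 7:
  c_1 = 6 = 6·7^0
  c_2 = 1 = 1·7^0
  c_3 = 5 = 5·7^0
  c_4 = 3 = 3·7^0
  c_5 = 4 = 4·7^0
  c_6 = 4 = 4·7^0
  c_7 = 6 = 6·7^0
λ_0 = (6, 1, 5, 3, 4, 4, 6)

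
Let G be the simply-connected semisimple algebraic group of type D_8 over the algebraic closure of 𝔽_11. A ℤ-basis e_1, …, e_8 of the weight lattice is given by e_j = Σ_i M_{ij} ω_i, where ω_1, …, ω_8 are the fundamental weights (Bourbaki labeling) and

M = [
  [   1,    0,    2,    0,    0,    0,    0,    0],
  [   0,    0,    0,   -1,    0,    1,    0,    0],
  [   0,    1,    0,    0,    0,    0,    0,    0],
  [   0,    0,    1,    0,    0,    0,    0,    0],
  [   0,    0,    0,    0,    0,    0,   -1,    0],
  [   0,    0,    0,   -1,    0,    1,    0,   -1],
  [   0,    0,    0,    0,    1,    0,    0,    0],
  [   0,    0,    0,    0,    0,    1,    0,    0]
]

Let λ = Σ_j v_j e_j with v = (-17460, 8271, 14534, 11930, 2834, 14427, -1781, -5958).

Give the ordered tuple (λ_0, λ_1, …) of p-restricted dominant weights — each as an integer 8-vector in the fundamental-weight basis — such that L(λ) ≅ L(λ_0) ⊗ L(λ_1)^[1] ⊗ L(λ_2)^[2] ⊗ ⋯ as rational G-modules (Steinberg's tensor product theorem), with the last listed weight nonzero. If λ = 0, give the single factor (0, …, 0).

((3, 0, 10, 3, 10, 7, 7, 6), (10, 7, 3, 1, 7, 9, 4, 2), (7, 9, 2, 10, 3, 3, 1, 9), (8, 1, 6, 10, 1, 6, 2, 10))

Converting to the ω-basis (c_i = row i of M dotted with v = (-17460, 8271, 14534, 11930, 2834, 14427, -1781, -5958)):
  c_1 = (1)·(-17460) + 0·8271 + 2·14534 + 0·11930 + 0·2834 + 0·14427 + (0)·(-1781) + (0)·(-5958) = 11608
  c_2 = (0)·(-17460) + 0·8271 + 0·14534 + (-1)·(11930) + 0·2834 + 1·14427 + (0)·(-1781) + (0)·(-5958) = 2497
  c_3 = (0)·(-17460) + 1·8271 + 0·14534 + 0·11930 + 0·2834 + 0·14427 + (0)·(-1781) + (0)·(-5958) = 8271
  c_4 = (0)·(-17460) + 0·8271 + 1·14534 + 0·11930 + 0·2834 + 0·14427 + (0)·(-1781) + (0)·(-5958) = 14534
  c_5 = (0)·(-17460) + 0·8271 + 0·14534 + 0·11930 + 0·2834 + 0·14427 + (-1)·(-1781) + (0)·(-5958) = 1781
  c_6 = (0)·(-17460) + 0·8271 + 0·14534 + (-1)·(11930) + 0·2834 + 1·14427 + (0)·(-1781) + (-1)·(-5958) = 8455
  c_7 = (0)·(-17460) + 0·8271 + 0·14534 + 0·11930 + 1·2834 + 0·14427 + (0)·(-1781) + (0)·(-5958) = 2834
  c_8 = (0)·(-17460) + 0·8271 + 0·14534 + 0·11930 + 0·2834 + 1·14427 + (0)·(-1781) + (0)·(-5958) = 14427
Writing each c_i in base p = 11:
  c_1 = 11608 = 3·11^0 + 10·11^1 + 7·11^2 + 8·11^3
  c_2 = 2497 = 0·11^0 + 7·11^1 + 9·11^2 + 1·11^3
  c_3 = 8271 = 10·11^0 + 3·11^1 + 2·11^2 + 6·11^3
  c_4 = 14534 = 3·11^0 + 1·11^1 + 10·11^2 + 10·11^3
  c_5 = 1781 = 10·11^0 + 7·11^1 + 3·11^2 + 1·11^3
  c_6 = 8455 = 7·11^0 + 9·11^1 + 3·11^2 + 6·11^3
  c_7 = 2834 = 7·11^0 + 4·11^1 + 1·11^2 + 2·11^3
  c_8 = 14427 = 6·11^0 + 2·11^1 + 9·11^2 + 10·11^3
p-restricted factor λ_0 = (3, 0, 10, 3, 10, 7, 7, 6)
p-restricted factor λ_1 = (10, 7, 3, 1, 7, 9, 4, 2)
p-restricted factor λ_2 = (7, 9, 2, 10, 3, 3, 1, 9)
p-restricted factor λ_3 = (8, 1, 6, 10, 1, 6, 2, 10)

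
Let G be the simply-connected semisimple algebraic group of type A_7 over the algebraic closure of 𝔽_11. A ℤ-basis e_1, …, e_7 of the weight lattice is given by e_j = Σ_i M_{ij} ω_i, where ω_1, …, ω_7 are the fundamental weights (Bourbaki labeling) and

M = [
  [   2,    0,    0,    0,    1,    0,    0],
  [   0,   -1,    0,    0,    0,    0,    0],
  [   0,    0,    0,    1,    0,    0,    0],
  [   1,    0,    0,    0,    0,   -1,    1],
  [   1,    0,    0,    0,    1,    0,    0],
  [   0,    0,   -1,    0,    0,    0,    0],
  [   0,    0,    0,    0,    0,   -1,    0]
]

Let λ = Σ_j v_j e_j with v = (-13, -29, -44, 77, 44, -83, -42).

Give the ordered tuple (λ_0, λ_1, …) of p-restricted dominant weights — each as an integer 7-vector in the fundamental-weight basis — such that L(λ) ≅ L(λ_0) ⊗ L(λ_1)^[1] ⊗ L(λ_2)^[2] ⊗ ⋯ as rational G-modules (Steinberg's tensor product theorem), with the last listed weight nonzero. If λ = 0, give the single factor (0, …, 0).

Compute c_i = Σ_j M_{ij} v_j with v = (-13, -29, -44, 77, 44, -83, -42):
  c_1 = (2)·(-13) + (0)·(-29) + (0)·(-44) + 0·77 + 1·44 + (0)·(-83) + (0)·(-42) = 18
  c_2 = (0)·(-13) + (-1)·(-29) + (0)·(-44) + 0·77 + 0·44 + (0)·(-83) + (0)·(-42) = 29
  c_3 = (0)·(-13) + (0)·(-29) + (0)·(-44) + 1·77 + 0·44 + (0)·(-83) + (0)·(-42) = 77
  c_4 = (1)·(-13) + (0)·(-29) + (0)·(-44) + 0·77 + 0·44 + (-1)·(-83) + (1)·(-42) = 28
  c_5 = (1)·(-13) + (0)·(-29) + (0)·(-44) + 0·77 + 1·44 + (0)·(-83) + (0)·(-42) = 31
  c_6 = (0)·(-13) + (0)·(-29) + (-1)·(-44) + 0·77 + 0·44 + (0)·(-83) + (0)·(-42) = 44
  c_7 = (0)·(-13) + (0)·(-29) + (0)·(-44) + 0·77 + 0·44 + (-1)·(-83) + (0)·(-42) = 83
Writing each c_i in base p = 11:
  c_1 = 18 = 7·11^0 + 1·11^1
  c_2 = 29 = 7·11^0 + 2·11^1
  c_3 = 77 = 0·11^0 + 7·11^1
  c_4 = 28 = 6·11^0 + 2·11^1
  c_5 = 31 = 9·11^0 + 2·11^1
  c_6 = 44 = 0·11^0 + 4·11^1
  c_7 = 83 = 6·11^0 + 7·11^1
Factor λ_0 = (7, 7, 0, 6, 9, 0, 6)
Factor λ_1 = (1, 2, 7, 2, 2, 4, 7)

((7, 7, 0, 6, 9, 0, 6), (1, 2, 7, 2, 2, 4, 7))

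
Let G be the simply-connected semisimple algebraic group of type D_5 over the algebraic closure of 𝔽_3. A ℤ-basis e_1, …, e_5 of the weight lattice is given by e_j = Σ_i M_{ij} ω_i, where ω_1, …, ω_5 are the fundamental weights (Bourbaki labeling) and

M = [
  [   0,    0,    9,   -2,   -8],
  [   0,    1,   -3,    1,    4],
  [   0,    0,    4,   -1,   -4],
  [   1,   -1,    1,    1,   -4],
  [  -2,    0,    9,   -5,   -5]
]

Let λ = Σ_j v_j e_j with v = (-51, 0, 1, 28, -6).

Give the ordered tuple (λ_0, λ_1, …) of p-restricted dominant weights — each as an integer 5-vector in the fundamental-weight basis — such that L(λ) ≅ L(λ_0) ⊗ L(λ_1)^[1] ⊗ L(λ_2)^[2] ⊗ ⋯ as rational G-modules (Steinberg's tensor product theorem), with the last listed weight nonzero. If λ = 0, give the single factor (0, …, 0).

In the fundamental-weight basis, λ has coordinates c = M·v (v = (-51, 0, 1, 28, -6)):
  c_1 = 0*-51 + 0*0 + 9*1 + -2*28 + -8*-6 = 1
  c_2 = 0*-51 + 1*0 + -3*1 + 1*28 + 4*-6 = 1
  c_3 = 0*-51 + 0*0 + 4*1 + -1*28 + -4*-6 = 0
  c_4 = 1*-51 + -1*0 + 1*1 + 1*28 + -4*-6 = 2
  c_5 = -2*-51 + 0*0 + 9*1 + -5*28 + -5*-6 = 1
Base-3 expansion of each c_i:
  c_1 = 1 = 1·3^0
  c_2 = 1 = 1·3^0
  c_3 = 0
  c_4 = 2 = 2·3^0
  c_5 = 1 = 1·3^0
λ_0 = (1, 1, 0, 2, 1)

((1, 1, 0, 2, 1),)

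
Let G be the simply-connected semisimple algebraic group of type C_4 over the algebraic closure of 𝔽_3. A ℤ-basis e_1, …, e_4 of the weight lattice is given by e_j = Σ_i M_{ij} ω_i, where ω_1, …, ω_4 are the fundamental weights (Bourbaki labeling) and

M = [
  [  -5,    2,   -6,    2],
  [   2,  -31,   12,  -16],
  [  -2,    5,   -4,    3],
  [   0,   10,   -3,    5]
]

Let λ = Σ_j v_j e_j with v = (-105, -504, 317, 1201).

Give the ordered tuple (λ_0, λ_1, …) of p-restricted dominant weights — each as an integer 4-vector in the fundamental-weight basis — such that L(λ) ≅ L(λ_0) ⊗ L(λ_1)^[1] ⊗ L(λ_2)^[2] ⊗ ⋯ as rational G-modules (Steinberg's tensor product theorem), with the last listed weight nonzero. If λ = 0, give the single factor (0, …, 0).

Converting to the ω-basis (c_i = row i of M dotted with v = (-105, -504, 317, 1201)):
  c_1 = -5*-105 + 2*-504 + -6*317 + 2*1201 = 17
  c_2 = 2*-105 + -31*-504 + 12*317 + -16*1201 = 2
  c_3 = -2*-105 + 5*-504 + -4*317 + 3*1201 = 25
  c_4 = 0*-105 + 10*-504 + -3*317 + 5*1201 = 14
p = 3; digits c_i = Σ_j d_{ij}·3^j, 0 ≤ d_{ij} < 3:
  c_1 = 17 = 2·3^0 + 2·3^1 + 1·3^2
  c_2 = 2 = 2·3^0
  c_3 = 25 = 1·3^0 + 2·3^1 + 2·3^2
  c_4 = 14 = 2·3^0 + 1·3^1 + 1·3^2
λ_0 = (2, 2, 1, 2)
λ_1 = (2, 0, 2, 1)
λ_2 = (1, 0, 2, 1)

((2, 2, 1, 2), (2, 0, 2, 1), (1, 0, 2, 1))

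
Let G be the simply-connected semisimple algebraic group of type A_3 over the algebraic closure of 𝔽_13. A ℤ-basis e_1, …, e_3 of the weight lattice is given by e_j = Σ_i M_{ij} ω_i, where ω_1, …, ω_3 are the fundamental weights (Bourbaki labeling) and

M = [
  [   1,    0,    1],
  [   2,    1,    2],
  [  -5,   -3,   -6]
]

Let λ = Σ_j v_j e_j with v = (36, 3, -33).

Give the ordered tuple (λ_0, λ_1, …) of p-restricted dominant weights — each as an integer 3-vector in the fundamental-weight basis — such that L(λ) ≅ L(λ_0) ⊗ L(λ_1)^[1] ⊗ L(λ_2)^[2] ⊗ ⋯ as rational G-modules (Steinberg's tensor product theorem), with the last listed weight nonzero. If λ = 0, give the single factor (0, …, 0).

Change of basis e → ω: c = M·v where v = (36, 3, -33):
  c_1 = 1·36 + 0·3 + (1)·(-33) = 3
  c_2 = 2·36 + 1·3 + (2)·(-33) = 9
  c_3 = (-5)·(36) + (-3)·(3) + (-6)·(-33) = 9
Expand coordinatewise in base 13:
  c_1 = 3 = 3·13^0
  c_2 = 9 = 9·13^0
  c_3 = 9 = 9·13^0
p-restricted factor λ_0 = (3, 9, 9)

((3, 9, 9),)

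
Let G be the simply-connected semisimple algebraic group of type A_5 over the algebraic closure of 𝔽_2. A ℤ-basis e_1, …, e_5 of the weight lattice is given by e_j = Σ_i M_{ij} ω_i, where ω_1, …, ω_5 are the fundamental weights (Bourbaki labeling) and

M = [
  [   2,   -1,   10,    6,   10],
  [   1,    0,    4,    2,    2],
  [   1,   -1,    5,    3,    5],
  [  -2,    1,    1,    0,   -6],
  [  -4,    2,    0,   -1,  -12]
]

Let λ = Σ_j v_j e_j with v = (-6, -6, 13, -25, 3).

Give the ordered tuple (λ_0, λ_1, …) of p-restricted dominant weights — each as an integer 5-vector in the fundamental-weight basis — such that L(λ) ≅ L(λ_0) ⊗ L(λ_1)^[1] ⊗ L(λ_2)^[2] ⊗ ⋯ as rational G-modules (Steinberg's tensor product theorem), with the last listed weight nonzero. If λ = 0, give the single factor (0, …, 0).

ω-coordinates c = M·v, v = (-6, -6, 13, -25, 3):
  c_1 = (2)·(-6) + (-1)·(-6) + 10·13 + (6)·(-25) + 10·3 = 4
  c_2 = (1)·(-6) + (0)·(-6) + 4·13 + (2)·(-25) + 2·3 = 2
  c_3 = (1)·(-6) + (-1)·(-6) + 5·13 + (3)·(-25) + 5·3 = 5
  c_4 = (-2)·(-6) + (1)·(-6) + 1·13 + (0)·(-25) + (-6)·(3) = 1
  c_5 = (-4)·(-6) + (2)·(-6) + 0·13 + (-1)·(-25) + (-12)·(3) = 1
Writing each c_i in base p = 2:
  c_1 = 4 = 0·2^0 + 0·2^1 + 1·2^2
  c_2 = 2 = 0·2^0 + 1·2^1
  c_3 = 5 = 1·2^0 + 0·2^1 + 1·2^2
  c_4 = 1 = 1·2^0
  c_5 = 1 = 1·2^0
p-restricted factor λ_0 = (0, 0, 1, 1, 1)
p-restricted factor λ_1 = (0, 1, 0, 0, 0)
p-restricted factor λ_2 = (1, 0, 1, 0, 0)

((0, 0, 1, 1, 1), (0, 1, 0, 0, 0), (1, 0, 1, 0, 0))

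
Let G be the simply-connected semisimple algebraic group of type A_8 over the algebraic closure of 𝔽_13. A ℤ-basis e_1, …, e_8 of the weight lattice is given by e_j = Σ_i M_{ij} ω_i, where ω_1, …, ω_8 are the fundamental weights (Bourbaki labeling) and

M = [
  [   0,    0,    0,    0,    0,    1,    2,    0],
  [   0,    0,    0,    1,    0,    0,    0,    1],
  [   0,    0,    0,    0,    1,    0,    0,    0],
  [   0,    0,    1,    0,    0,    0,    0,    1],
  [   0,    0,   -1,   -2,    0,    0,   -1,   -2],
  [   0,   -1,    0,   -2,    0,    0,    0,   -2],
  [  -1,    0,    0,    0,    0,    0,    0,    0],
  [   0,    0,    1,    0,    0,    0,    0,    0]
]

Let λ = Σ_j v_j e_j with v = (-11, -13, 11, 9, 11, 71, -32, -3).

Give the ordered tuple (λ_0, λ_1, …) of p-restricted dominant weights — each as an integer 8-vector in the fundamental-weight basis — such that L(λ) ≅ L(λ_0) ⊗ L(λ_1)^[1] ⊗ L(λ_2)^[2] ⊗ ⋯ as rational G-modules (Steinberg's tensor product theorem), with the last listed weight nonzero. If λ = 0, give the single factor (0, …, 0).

Compute c_i = Σ_j M_{ij} v_j with v = (-11, -13, 11, 9, 11, 71, -32, -3):
  c_1 = (0)·(-11) + (0)·(-13) + 0·11 + 0·9 + 0·11 + 1·71 + (2)·(-32) + (0)·(-3) = 7
  c_2 = (0)·(-11) + (0)·(-13) + 0·11 + 1·9 + 0·11 + 0·71 + (0)·(-32) + (1)·(-3) = 6
  c_3 = (0)·(-11) + (0)·(-13) + 0·11 + 0·9 + 1·11 + 0·71 + (0)·(-32) + (0)·(-3) = 11
  c_4 = (0)·(-11) + (0)·(-13) + 1·11 + 0·9 + 0·11 + 0·71 + (0)·(-32) + (1)·(-3) = 8
  c_5 = (0)·(-11) + (0)·(-13) + (-1)·(11) + (-2)·(9) + 0·11 + 0·71 + (-1)·(-32) + (-2)·(-3) = 9
  c_6 = (0)·(-11) + (-1)·(-13) + 0·11 + (-2)·(9) + 0·11 + 0·71 + (0)·(-32) + (-2)·(-3) = 1
  c_7 = (-1)·(-11) + (0)·(-13) + 0·11 + 0·9 + 0·11 + 0·71 + (0)·(-32) + (0)·(-3) = 11
  c_8 = (0)·(-11) + (0)·(-13) + 1·11 + 0·9 + 0·11 + 0·71 + (0)·(-32) + (0)·(-3) = 11
Writing each c_i in base p = 13:
  c_1 = 7 = 7·13^0
  c_2 = 6 = 6·13^0
  c_3 = 11 = 11·13^0
  c_4 = 8 = 8·13^0
  c_5 = 9 = 9·13^0
  c_6 = 1 = 1·13^0
  c_7 = 11 = 11·13^0
  c_8 = 11 = 11·13^0
λ_0 = (7, 6, 11, 8, 9, 1, 11, 11)

((7, 6, 11, 8, 9, 1, 11, 11),)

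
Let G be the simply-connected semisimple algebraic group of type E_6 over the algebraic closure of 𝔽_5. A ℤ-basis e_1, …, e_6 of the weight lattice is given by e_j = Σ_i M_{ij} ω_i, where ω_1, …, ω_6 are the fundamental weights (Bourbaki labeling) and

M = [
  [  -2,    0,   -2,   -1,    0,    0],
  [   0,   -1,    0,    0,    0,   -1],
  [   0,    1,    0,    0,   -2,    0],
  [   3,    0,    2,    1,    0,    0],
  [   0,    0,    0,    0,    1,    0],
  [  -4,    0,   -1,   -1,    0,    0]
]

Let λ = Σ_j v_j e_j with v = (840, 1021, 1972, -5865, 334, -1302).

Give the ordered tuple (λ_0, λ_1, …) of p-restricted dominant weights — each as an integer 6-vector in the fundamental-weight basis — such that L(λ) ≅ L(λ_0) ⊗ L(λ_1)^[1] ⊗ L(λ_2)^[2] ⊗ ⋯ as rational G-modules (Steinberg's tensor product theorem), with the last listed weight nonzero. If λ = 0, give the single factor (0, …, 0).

((1, 1, 3, 4, 4, 3), (3, 1, 0, 4, 1, 1), (4, 1, 4, 3, 3, 1), (1, 2, 2, 4, 2, 4))

Change of basis e → ω: c = M·v where v = (840, 1021, 1972, -5865, 334, -1302):
  c_1 = (-2)·(840) + 0·1021 + (-2)·(1972) + (-1)·(-5865) + 0·334 + (0)·(-1302) = 241
  c_2 = 0·840 + (-1)·(1021) + 0·1972 + (0)·(-5865) + 0·334 + (-1)·(-1302) = 281
  c_3 = 0·840 + 1·1021 + 0·1972 + (0)·(-5865) + (-2)·(334) + (0)·(-1302) = 353
  c_4 = 3·840 + 0·1021 + 2·1972 + (1)·(-5865) + 0·334 + (0)·(-1302) = 599
  c_5 = 0·840 + 0·1021 + 0·1972 + (0)·(-5865) + 1·334 + (0)·(-1302) = 334
  c_6 = (-4)·(840) + 0·1021 + (-1)·(1972) + (-1)·(-5865) + 0·334 + (0)·(-1302) = 533
Expand coordinatewise in base 5:
  c_1 = 241 = 1·5^0 + 3·5^1 + 4·5^2 + 1·5^3
  c_2 = 281 = 1·5^0 + 1·5^1 + 1·5^2 + 2·5^3
  c_3 = 353 = 3·5^0 + 0·5^1 + 4·5^2 + 2·5^3
  c_4 = 599 = 4·5^0 + 4·5^1 + 3·5^2 + 4·5^3
  c_5 = 334 = 4·5^0 + 1·5^1 + 3·5^2 + 2·5^3
  c_6 = 533 = 3·5^0 + 1·5^1 + 1·5^2 + 4·5^3
λ_0 = (1, 1, 3, 4, 4, 3)
λ_1 = (3, 1, 0, 4, 1, 1)
λ_2 = (4, 1, 4, 3, 3, 1)
λ_3 = (1, 2, 2, 4, 2, 4)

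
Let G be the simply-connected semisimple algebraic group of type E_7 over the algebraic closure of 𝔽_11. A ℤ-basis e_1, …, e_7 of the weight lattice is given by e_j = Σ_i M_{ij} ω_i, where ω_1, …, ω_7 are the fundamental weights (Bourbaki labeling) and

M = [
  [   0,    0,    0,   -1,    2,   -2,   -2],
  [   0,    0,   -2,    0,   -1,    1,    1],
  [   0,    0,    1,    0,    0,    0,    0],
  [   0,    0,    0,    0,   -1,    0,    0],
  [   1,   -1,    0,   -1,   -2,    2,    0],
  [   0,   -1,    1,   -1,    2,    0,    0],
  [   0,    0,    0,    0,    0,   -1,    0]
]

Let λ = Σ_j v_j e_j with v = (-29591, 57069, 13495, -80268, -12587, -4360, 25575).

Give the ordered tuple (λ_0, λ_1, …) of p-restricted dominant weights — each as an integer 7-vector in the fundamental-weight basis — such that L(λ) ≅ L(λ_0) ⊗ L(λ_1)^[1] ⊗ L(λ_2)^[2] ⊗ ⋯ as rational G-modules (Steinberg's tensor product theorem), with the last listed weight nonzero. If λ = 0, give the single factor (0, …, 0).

Change of basis e → ω: c = M·v where v = (-29591, 57069, 13495, -80268, -12587, -4360, 25575):
  c_1 = (0)·(-29591) + (0)·(57069) + (0)·(13495) + (-1)·(-80268) + (2)·(-12587) + (-2)·(-4360) + (-2)·(25575) = 12664
  c_2 = (0)·(-29591) + (0)·(57069) + (-2)·(13495) + (0)·(-80268) + (-1)·(-12587) + (1)·(-4360) + (1)·(25575) = 6812
  c_3 = (0)·(-29591) + (0)·(57069) + (1)·(13495) + (0)·(-80268) + (0)·(-12587) + (0)·(-4360) + (0)·(25575) = 13495
  c_4 = (0)·(-29591) + (0)·(57069) + (0)·(13495) + (0)·(-80268) + (-1)·(-12587) + (0)·(-4360) + (0)·(25575) = 12587
  c_5 = (1)·(-29591) + (-1)·(57069) + (0)·(13495) + (-1)·(-80268) + (-2)·(-12587) + (2)·(-4360) + (0)·(25575) = 10062
  c_6 = (0)·(-29591) + (-1)·(57069) + (1)·(13495) + (-1)·(-80268) + (2)·(-12587) + (0)·(-4360) + (0)·(25575) = 11520
  c_7 = (0)·(-29591) + (0)·(57069) + (0)·(13495) + (0)·(-80268) + (0)·(-12587) + (-1)·(-4360) + (0)·(25575) = 4360
Expand coordinatewise in base 11:
  c_1 = 12664 = 3·11^0 + 7·11^1 + 5·11^2 + 9·11^3
  c_2 = 6812 = 3·11^0 + 3·11^1 + 1·11^2 + 5·11^3
  c_3 = 13495 = 9·11^0 + 5·11^1 + 1·11^2 + 10·11^3
  c_4 = 12587 = 3·11^0 + 0·11^1 + 5·11^2 + 9·11^3
  c_5 = 10062 = 8·11^0 + 1·11^1 + 6·11^2 + 7·11^3
  c_6 = 11520 = 3·11^0 + 2·11^1 + 7·11^2 + 8·11^3
  c_7 = 4360 = 4·11^0 + 0·11^1 + 3·11^2 + 3·11^3
p-restricted factor λ_0 = (3, 3, 9, 3, 8, 3, 4)
p-restricted factor λ_1 = (7, 3, 5, 0, 1, 2, 0)
p-restricted factor λ_2 = (5, 1, 1, 5, 6, 7, 3)
p-restricted factor λ_3 = (9, 5, 10, 9, 7, 8, 3)

((3, 3, 9, 3, 8, 3, 4), (7, 3, 5, 0, 1, 2, 0), (5, 1, 1, 5, 6, 7, 3), (9, 5, 10, 9, 7, 8, 3))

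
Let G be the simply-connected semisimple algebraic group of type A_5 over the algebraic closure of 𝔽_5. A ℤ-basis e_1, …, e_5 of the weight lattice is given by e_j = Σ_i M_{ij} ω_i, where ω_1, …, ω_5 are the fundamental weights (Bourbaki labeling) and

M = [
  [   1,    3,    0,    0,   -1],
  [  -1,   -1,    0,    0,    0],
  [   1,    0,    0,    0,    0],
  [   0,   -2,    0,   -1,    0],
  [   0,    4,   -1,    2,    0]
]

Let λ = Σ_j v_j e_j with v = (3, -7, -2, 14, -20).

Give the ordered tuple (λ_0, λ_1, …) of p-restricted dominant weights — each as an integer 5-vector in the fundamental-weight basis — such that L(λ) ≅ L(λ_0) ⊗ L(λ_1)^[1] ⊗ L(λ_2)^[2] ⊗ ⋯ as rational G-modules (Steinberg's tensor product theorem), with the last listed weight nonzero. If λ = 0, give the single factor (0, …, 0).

ω-coordinates c = M·v, v = (3, -7, -2, 14, -20):
  c_1 = (1)·(3) + (3)·(-7) + (0)·(-2) + (0)·(14) + (-1)·(-20) = 2
  c_2 = (-1)·(3) + (-1)·(-7) + (0)·(-2) + (0)·(14) + (0)·(-20) = 4
  c_3 = (1)·(3) + (0)·(-7) + (0)·(-2) + (0)·(14) + (0)·(-20) = 3
  c_4 = (0)·(3) + (-2)·(-7) + (0)·(-2) + (-1)·(14) + (0)·(-20) = 0
  c_5 = (0)·(3) + (4)·(-7) + (-1)·(-2) + (2)·(14) + (0)·(-20) = 2
p = 5; digits c_i = Σ_j d_{ij}·5^j, 0 ≤ d_{ij} < 5:
  c_1 = 2 = 2·5^0
  c_2 = 4 = 4·5^0
  c_3 = 3 = 3·5^0
  c_4 = 0
  c_5 = 2 = 2·5^0
λ_0 = (2, 4, 3, 0, 2)

((2, 4, 3, 0, 2),)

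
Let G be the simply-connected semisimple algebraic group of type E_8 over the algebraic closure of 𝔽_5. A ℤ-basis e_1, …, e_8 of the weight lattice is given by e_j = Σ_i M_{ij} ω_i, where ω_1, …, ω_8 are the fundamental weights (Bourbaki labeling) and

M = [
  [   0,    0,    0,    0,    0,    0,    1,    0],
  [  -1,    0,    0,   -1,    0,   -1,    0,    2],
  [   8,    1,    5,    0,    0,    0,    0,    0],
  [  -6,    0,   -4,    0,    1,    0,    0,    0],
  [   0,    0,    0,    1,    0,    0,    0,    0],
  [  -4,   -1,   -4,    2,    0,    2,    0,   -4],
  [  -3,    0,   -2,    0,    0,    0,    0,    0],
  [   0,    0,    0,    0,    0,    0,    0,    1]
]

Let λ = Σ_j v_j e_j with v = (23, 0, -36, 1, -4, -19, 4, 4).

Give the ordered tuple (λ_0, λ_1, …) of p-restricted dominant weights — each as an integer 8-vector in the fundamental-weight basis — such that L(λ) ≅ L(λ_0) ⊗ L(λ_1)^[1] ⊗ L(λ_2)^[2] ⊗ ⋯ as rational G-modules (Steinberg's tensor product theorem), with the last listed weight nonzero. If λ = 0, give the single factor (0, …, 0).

((4, 3, 4, 2, 1, 0, 3, 4),)

Change of basis e → ω: c = M·v where v = (23, 0, -36, 1, -4, -19, 4, 4):
  c_1 = (0)·(23) + (0)·(0) + (0)·(-36) + (0)·(1) + (0)·(-4) + (0)·(-19) + (1)·(4) + (0)·(4) = 4
  c_2 = (-1)·(23) + (0)·(0) + (0)·(-36) + (-1)·(1) + (0)·(-4) + (-1)·(-19) + (0)·(4) + (2)·(4) = 3
  c_3 = (8)·(23) + (1)·(0) + (5)·(-36) + (0)·(1) + (0)·(-4) + (0)·(-19) + (0)·(4) + (0)·(4) = 4
  c_4 = (-6)·(23) + (0)·(0) + (-4)·(-36) + (0)·(1) + (1)·(-4) + (0)·(-19) + (0)·(4) + (0)·(4) = 2
  c_5 = (0)·(23) + (0)·(0) + (0)·(-36) + (1)·(1) + (0)·(-4) + (0)·(-19) + (0)·(4) + (0)·(4) = 1
  c_6 = (-4)·(23) + (-1)·(0) + (-4)·(-36) + (2)·(1) + (0)·(-4) + (2)·(-19) + (0)·(4) + (-4)·(4) = 0
  c_7 = (-3)·(23) + (0)·(0) + (-2)·(-36) + (0)·(1) + (0)·(-4) + (0)·(-19) + (0)·(4) + (0)·(4) = 3
  c_8 = (0)·(23) + (0)·(0) + (0)·(-36) + (0)·(1) + (0)·(-4) + (0)·(-19) + (0)·(4) + (1)·(4) = 4
Writing each c_i in base p = 5:
  c_1 = 4 = 4·5^0
  c_2 = 3 = 3·5^0
  c_3 = 4 = 4·5^0
  c_4 = 2 = 2·5^0
  c_5 = 1 = 1·5^0
  c_6 = 0
  c_7 = 3 = 3·5^0
  c_8 = 4 = 4·5^0
Factor λ_0 = (4, 3, 4, 2, 1, 0, 3, 4)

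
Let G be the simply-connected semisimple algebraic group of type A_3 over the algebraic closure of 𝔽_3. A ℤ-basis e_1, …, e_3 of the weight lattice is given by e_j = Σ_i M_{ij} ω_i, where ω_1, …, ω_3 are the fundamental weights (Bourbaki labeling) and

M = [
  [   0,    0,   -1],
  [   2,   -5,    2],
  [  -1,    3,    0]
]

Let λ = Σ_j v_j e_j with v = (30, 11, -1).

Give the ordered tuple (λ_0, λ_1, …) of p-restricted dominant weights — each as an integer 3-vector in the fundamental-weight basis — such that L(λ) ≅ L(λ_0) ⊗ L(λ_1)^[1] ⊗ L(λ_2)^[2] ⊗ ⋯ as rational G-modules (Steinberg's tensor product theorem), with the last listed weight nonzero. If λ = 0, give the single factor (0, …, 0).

((1, 0, 0), (0, 1, 1))

ω-coordinates c = M·v, v = (30, 11, -1):
  c_1 = 0*30 + 0*11 + -1*-1 = 1
  c_2 = 2*30 + -5*11 + 2*-1 = 3
  c_3 = -1*30 + 3*11 + 0*-1 = 3
p = 3; digits c_i = Σ_j d_{ij}·3^j, 0 ≤ d_{ij} < 3:
  c_1 = 1 = 1·3^0
  c_2 = 3 = 0·3^0 + 1·3^1
  c_3 = 3 = 0·3^0 + 1·3^1
λ_0 = (1, 0, 0)
λ_1 = (0, 1, 1)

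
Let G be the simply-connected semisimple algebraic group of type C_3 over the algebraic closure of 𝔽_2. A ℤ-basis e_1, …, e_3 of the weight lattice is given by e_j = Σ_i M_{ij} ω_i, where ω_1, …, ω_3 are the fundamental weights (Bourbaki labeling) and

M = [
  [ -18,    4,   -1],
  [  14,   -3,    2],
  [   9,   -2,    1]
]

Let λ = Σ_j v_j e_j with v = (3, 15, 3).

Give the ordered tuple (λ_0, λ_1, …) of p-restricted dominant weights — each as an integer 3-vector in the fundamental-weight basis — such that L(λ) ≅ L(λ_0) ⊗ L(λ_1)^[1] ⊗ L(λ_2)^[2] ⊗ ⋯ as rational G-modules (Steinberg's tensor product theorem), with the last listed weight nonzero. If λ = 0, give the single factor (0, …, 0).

Change of basis e → ω: c = M·v where v = (3, 15, 3):
  c_1 = (-18)·(3) + (4)·(15) + (-1)·(3) = 3
  c_2 = (14)·(3) + (-3)·(15) + (2)·(3) = 3
  c_3 = (9)·(3) + (-2)·(15) + (1)·(3) = 0
p = 2; digits c_i = Σ_j d_{ij}·2^j, 0 ≤ d_{ij} < 2:
  c_1 = 3 = 1·2^0 + 1·2^1
  c_2 = 3 = 1·2^0 + 1·2^1
  c_3 = 0
λ_0 = (1, 1, 0)
λ_1 = (1, 1, 0)

((1, 1, 0), (1, 1, 0))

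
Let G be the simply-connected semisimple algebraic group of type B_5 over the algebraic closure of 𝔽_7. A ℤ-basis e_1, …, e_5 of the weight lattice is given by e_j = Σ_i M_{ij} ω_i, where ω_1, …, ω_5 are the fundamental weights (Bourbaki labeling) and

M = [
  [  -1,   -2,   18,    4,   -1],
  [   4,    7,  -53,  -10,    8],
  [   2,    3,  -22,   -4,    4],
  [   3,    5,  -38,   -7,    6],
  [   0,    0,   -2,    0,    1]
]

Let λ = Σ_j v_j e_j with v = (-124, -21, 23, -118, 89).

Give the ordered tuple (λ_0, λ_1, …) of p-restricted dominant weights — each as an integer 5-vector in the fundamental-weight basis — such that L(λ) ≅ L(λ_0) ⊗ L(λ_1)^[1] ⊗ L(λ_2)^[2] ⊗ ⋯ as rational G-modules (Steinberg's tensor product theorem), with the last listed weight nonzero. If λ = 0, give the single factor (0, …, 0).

In the fundamental-weight basis, λ has coordinates c = M·v (v = (-124, -21, 23, -118, 89)):
  c_1 = (-1)·(-124) + (-2)·(-21) + 18·23 + (4)·(-118) + (-1)·(89) = 19
  c_2 = (4)·(-124) + (7)·(-21) + (-53)·(23) + (-10)·(-118) + 8·89 = 30
  c_3 = (2)·(-124) + (3)·(-21) + (-22)·(23) + (-4)·(-118) + 4·89 = 11
  c_4 = (3)·(-124) + (5)·(-21) + (-38)·(23) + (-7)·(-118) + 6·89 = 9
  c_5 = (0)·(-124) + (0)·(-21) + (-2)·(23) + (0)·(-118) + 1·89 = 43
Writing each c_i in base p = 7:
  c_1 = 19 = 5·7^0 + 2·7^1
  c_2 = 30 = 2·7^0 + 4·7^1
  c_3 = 11 = 4·7^0 + 1·7^1
  c_4 = 9 = 2·7^0 + 1·7^1
  c_5 = 43 = 1·7^0 + 6·7^1
Factor λ_0 = (5, 2, 4, 2, 1)
Factor λ_1 = (2, 4, 1, 1, 6)

((5, 2, 4, 2, 1), (2, 4, 1, 1, 6))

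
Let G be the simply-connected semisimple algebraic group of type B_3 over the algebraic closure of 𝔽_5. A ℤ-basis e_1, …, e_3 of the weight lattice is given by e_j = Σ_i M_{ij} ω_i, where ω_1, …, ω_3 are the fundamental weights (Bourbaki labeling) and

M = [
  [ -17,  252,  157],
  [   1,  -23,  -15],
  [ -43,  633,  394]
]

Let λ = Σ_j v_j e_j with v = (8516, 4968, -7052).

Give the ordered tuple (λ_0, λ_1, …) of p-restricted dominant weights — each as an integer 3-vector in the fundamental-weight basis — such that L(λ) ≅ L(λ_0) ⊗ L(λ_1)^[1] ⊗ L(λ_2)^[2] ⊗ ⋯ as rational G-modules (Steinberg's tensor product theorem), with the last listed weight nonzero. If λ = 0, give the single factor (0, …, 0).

Change of basis e → ω: c = M·v where v = (8516, 4968, -7052):
  c_1 = (-17)·(8516) + 252·4968 + (157)·(-7052) = 0
  c_2 = 1·8516 + (-23)·(4968) + (-15)·(-7052) = 32
  c_3 = (-43)·(8516) + 633·4968 + (394)·(-7052) = 68
Writing each c_i in base p = 5:
  c_1 = 0
  c_2 = 32 = 2·5^0 + 1·5^1 + 1·5^2
  c_3 = 68 = 3·5^0 + 3·5^1 + 2·5^2
Factor λ_0 = (0, 2, 3)
Factor λ_1 = (0, 1, 3)
Factor λ_2 = (0, 1, 2)

((0, 2, 3), (0, 1, 3), (0, 1, 2))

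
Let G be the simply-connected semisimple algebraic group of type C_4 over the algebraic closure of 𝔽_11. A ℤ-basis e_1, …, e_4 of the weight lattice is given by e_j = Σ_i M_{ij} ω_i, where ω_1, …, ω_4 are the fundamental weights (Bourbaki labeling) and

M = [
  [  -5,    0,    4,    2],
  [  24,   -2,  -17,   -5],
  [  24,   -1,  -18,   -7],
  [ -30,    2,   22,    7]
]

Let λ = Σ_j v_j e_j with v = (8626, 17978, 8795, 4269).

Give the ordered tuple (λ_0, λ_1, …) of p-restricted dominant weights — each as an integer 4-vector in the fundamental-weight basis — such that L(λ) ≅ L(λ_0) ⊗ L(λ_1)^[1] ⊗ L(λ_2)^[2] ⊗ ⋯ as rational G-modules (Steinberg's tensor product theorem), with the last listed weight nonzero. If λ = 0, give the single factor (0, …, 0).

ω-coordinates c = M·v, v = (8626, 17978, 8795, 4269):
  c_1 = -5*8626 + 0*17978 + 4*8795 + 2*4269 = 588
  c_2 = 24*8626 + -2*17978 + -17*8795 + -5*4269 = 208
  c_3 = 24*8626 + -1*17978 + -18*8795 + -7*4269 = 853
  c_4 = -30*8626 + 2*17978 + 22*8795 + 7*4269 = 549
Base-11 expansion of each c_i:
  c_1 = 588 = 5·11^0 + 9·11^1 + 4·11^2
  c_2 = 208 = 10·11^0 + 7·11^1 + 1·11^2
  c_3 = 853 = 6·11^0 + 0·11^1 + 7·11^2
  c_4 = 549 = 10·11^0 + 5·11^1 + 4·11^2
p-restricted factor λ_0 = (5, 10, 6, 10)
p-restricted factor λ_1 = (9, 7, 0, 5)
p-restricted factor λ_2 = (4, 1, 7, 4)

((5, 10, 6, 10), (9, 7, 0, 5), (4, 1, 7, 4))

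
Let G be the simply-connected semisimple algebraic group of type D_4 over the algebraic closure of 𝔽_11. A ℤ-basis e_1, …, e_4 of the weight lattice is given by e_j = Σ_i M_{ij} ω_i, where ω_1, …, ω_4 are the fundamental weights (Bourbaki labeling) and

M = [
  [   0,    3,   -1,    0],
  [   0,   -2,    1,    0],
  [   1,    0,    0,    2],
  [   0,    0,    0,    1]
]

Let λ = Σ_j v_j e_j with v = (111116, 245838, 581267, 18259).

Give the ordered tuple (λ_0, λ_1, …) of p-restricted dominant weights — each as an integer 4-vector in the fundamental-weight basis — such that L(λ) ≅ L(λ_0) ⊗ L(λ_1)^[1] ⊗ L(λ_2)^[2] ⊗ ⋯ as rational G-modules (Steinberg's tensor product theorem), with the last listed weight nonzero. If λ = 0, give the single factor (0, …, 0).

((3, 7, 3, 10), (3, 4, 1, 9), (4, 3, 10, 7), (7, 1, 0, 2), (10, 6, 10, 1))

Converting to the ω-basis (c_i = row i of M dotted with v = (111116, 245838, 581267, 18259)):
  c_1 = 0*111116 + 3*245838 + -1*581267 + 0*18259 = 156247
  c_2 = 0*111116 + -2*245838 + 1*581267 + 0*18259 = 89591
  c_3 = 1*111116 + 0*245838 + 0*581267 + 2*18259 = 147634
  c_4 = 0*111116 + 0*245838 + 0*581267 + 1*18259 = 18259
Base-11 expansion of each c_i:
  c_1 = 156247 = 3·11^0 + 3·11^1 + 4·11^2 + 7·11^3 + 10·11^4
  c_2 = 89591 = 7·11^0 + 4·11^1 + 3·11^2 + 1·11^3 + 6·11^4
  c_3 = 147634 = 3·11^0 + 1·11^1 + 10·11^2 + 0·11^3 + 10·11^4
  c_4 = 18259 = 10·11^0 + 9·11^1 + 7·11^2 + 2·11^3 + 1·11^4
p-restricted factor λ_0 = (3, 7, 3, 10)
p-restricted factor λ_1 = (3, 4, 1, 9)
p-restricted factor λ_2 = (4, 3, 10, 7)
p-restricted factor λ_3 = (7, 1, 0, 2)
p-restricted factor λ_4 = (10, 6, 10, 1)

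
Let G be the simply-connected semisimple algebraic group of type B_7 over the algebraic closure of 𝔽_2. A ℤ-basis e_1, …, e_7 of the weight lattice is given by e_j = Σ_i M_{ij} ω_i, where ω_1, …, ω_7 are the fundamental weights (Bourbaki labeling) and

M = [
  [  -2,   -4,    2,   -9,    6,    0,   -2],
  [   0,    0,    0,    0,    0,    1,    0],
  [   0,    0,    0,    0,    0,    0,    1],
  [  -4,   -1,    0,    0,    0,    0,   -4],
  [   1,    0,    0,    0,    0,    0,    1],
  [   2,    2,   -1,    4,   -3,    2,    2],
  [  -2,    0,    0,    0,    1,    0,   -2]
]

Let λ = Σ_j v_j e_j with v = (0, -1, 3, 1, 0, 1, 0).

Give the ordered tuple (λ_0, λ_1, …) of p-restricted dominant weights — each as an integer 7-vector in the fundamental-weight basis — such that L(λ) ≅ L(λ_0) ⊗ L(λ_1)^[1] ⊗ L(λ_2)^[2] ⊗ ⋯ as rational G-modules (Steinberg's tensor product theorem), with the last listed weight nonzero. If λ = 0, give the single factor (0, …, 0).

((1, 1, 0, 1, 0, 1, 0),)

ω-coordinates c = M·v, v = (0, -1, 3, 1, 0, 1, 0):
  c_1 = -2*0 + -4*-1 + 2*3 + -9*1 + 6*0 + 0*1 + -2*0 = 1
  c_2 = 0*0 + 0*-1 + 0*3 + 0*1 + 0*0 + 1*1 + 0*0 = 1
  c_3 = 0*0 + 0*-1 + 0*3 + 0*1 + 0*0 + 0*1 + 1*0 = 0
  c_4 = -4*0 + -1*-1 + 0*3 + 0*1 + 0*0 + 0*1 + -4*0 = 1
  c_5 = 1*0 + 0*-1 + 0*3 + 0*1 + 0*0 + 0*1 + 1*0 = 0
  c_6 = 2*0 + 2*-1 + -1*3 + 4*1 + -3*0 + 2*1 + 2*0 = 1
  c_7 = -2*0 + 0*-1 + 0*3 + 0*1 + 1*0 + 0*1 + -2*0 = 0
Writing each c_i in base p = 2:
  c_1 = 1 = 1·2^0
  c_2 = 1 = 1·2^0
  c_3 = 0
  c_4 = 1 = 1·2^0
  c_5 = 0
  c_6 = 1 = 1·2^0
  c_7 = 0
p-restricted factor λ_0 = (1, 1, 0, 1, 0, 1, 0)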